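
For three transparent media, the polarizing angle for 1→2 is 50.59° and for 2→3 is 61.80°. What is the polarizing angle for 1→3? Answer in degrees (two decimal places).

tan θ_B(1→2) = n₂/n₁ = tan 50.59° = 1.2170.
tan θ_B(2→3) = n₃/n₂ = tan 61.80° = 1.8650.
n₃/n₁ = 2.2697. Then tan θ_B(1→3) = n₃/n₁, so θ_B(1→3) = arctan(2.2697) = 66.22°.

θ_B ≈ 66.22°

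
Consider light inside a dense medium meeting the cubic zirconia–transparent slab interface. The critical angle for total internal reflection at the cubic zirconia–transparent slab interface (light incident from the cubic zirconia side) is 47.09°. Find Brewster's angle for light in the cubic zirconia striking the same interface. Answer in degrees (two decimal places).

n₂/n₁ = sin θ_c = sin 47.09° = 0.7324.
tan θ_B equals the same ratio, so θ_B = arctan(0.7324) = 36.22°.

θ_B ≈ 36.22°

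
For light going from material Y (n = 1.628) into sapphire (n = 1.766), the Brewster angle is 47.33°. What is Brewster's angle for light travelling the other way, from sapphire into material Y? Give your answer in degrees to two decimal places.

θ_B' ≈ 42.67°

tan θ_B' = n₁/n₂ = 1/tan θ_B, so θ_B' = 90° − θ_B.
θ_B' = 90° − 47.33° = 42.67°.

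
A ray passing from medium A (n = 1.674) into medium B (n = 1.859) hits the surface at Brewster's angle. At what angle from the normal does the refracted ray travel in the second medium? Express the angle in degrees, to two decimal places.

θ_B = arctan(n₂/n₁) = arctan(1.859/1.674) = 48.00°.
Since θ_B + θ_t = 90° at Brewster incidence, θ_t = 90° − 48.00° = 42.00°.

θ_t ≈ 42.00°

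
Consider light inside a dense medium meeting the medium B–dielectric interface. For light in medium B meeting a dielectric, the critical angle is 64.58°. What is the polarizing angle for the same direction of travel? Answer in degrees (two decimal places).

θ_B ≈ 42.09°

sin θ_c = n₂/n₁, so n₂/n₁ = sin 64.58° = 0.9032.
Brewster: tan θ_B = n₂/n₁ = 0.9032.
θ_B = arctan(0.9032) = 42.09°.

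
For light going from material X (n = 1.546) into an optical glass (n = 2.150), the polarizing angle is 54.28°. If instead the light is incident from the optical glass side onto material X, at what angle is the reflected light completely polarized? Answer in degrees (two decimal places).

Reversing the direction swaps n₁ and n₂, so tan θ_B' = 1/tan θ_B and θ_B' = 90° − θ_B.
Hence θ_B' = 90° − 54.28° = 35.72°.

θ_B' ≈ 35.72°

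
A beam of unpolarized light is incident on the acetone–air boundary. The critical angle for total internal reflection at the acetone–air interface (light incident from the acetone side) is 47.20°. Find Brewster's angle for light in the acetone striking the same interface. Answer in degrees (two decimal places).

At the critical angle sin θ_c = n₂/n₁, giving n₂/n₁ = sin 47.20° = 0.7337.
Then tan θ_B = n₂/n₁ = 0.7337, so θ_B = arctan 0.7337 = 36.27°.

θ_B ≈ 36.27°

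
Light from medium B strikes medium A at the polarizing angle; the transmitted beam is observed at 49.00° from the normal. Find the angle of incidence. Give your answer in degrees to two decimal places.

Brewster's condition makes the reflected and refracted beams perpendicular: θ_B + θ_t = 90°.
So θ_B = 90° − θ_t = 90° − 49.00° = 41.00°.

θ_B ≈ 41.00°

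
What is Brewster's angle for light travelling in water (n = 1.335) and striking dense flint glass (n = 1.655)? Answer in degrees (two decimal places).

The reflected p-component vanishes when tan θ_B = n₂/n₁.
Here n₂/n₁ = 1.655/1.335 = 1.2397, and Brewster's law gives tan θ_B = n₂/n₁. Taking the arctangent, θ_B = 51.11°.

θ_B ≈ 51.11°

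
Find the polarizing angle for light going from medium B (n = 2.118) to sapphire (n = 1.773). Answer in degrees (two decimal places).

tan θ_B = n₂/n₁ = 1.773/2.118 = 0.8371.
So θ_B = arctan 0.8371 = 39.93°.

θ_B ≈ 39.93°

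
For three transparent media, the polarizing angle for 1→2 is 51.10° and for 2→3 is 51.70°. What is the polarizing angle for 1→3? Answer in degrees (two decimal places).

Each Brewster angle gives a ratio: n₂/n₁ = tan 51.10° = 1.2393, n₃/n₂ = tan 51.70° = 1.2662.
n₃/n₁ = 1.5692. Then tan θ_B(1→3) = n₃/n₁, so θ_B(1→3) = arctan(1.5692) = 57.49°.

θ_B ≈ 57.49°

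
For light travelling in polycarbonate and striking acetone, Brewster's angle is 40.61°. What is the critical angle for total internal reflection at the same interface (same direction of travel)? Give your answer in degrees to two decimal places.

From Brewster, n₂/n₁ = tan θ_B = tan 40.61° = 0.8574.
Then sin θ_c = n₂/n₁ = 0.8574, so θ_c = arcsin 0.8574 = 59.03°.

θ_c ≈ 59.03°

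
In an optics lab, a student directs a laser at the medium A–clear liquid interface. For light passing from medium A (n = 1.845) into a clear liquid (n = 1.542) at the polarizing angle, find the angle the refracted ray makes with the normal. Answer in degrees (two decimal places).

θ_B = arctan(n₂/n₁) = arctan(1.542/1.845) = 39.89°.
At Brewster's angle the reflected and refracted rays are perpendicular, so θ_t = 90° − θ_B = 90° − 39.89° = 50.11°.

θ_t ≈ 50.11°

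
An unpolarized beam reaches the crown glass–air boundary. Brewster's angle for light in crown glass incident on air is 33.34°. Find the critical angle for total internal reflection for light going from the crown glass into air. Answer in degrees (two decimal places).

θ_c ≈ 41.14°

From Brewster, n₂/n₁ = tan θ_B = tan 33.34° = 0.6579.
Then sin θ_c = n₂/n₁ = 0.6579, so θ_c = arcsin 0.6579 = 41.14°.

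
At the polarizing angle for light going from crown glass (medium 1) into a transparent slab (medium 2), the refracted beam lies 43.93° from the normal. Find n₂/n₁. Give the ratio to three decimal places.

n₂/n₁ ≈ 1.038

θ_B + θ_t = 90°, so θ_B = 90° − 43.93° = 46.07°.
Then n₂/n₁ = tan θ_B = tan 46.07° = 1.038.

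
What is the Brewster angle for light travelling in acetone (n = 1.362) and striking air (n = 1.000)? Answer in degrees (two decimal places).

θ_B ≈ 36.29°

Brewster's condition: tan θ_B = n₂/n₁ = 1.000/1.362 = 0.7342.
θ_B = arctan(0.7342) = 36.29°.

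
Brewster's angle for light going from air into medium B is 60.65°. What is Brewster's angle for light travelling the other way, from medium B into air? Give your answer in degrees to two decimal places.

tan θ_B' = n₁/n₂ = 1/tan θ_B, so θ_B' = 90° − θ_B.
θ_B' = 90° − 60.65° = 29.35°.

θ_B' ≈ 29.35°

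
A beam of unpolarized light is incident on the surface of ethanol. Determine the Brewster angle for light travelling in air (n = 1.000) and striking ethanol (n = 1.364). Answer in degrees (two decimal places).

The reflected p-component vanishes when tan θ_B = n₂/n₁.
Brewster's condition: tan θ_B = n₂/n₁ = 1.364/1.000 = 1.3640.
θ_B = arctan(1.3640) = 53.75°.

θ_B ≈ 53.75°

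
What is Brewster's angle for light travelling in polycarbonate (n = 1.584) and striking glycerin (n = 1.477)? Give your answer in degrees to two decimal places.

θ_B ≈ 43.00°

The reflected p-component vanishes when tan θ_B = n₂/n₁.
tan θ_B = n₂/n₁ = 1.477/1.584 = 0.9324.
So θ_B = arctan 0.9324 = 43.00°.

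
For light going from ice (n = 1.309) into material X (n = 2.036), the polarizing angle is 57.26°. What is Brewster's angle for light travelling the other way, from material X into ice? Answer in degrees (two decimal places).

Reversing the direction swaps n₁ and n₂, so tan θ_B' = 1/tan θ_B and θ_B' = 90° − θ_B.
Hence θ_B' = 90° − 57.26° = 32.74°.

θ_B' ≈ 32.74°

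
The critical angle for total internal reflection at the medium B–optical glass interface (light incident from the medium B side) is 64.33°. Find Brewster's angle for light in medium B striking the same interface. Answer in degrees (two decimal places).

θ_B ≈ 42.03°

sin θ_c = n₂/n₁, so n₂/n₁ = sin 64.33° = 0.9013.
Brewster: tan θ_B = n₂/n₁ = 0.9013.
θ_B = arctan(0.9013) = 42.03°.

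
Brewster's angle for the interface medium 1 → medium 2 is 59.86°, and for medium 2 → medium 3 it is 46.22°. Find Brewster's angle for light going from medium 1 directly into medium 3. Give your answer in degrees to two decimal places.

θ_B ≈ 60.91°

n₂/n₁ = tan 59.86° = 1.7223 and n₃/n₂ = tan 46.22° = 1.0435.
Multiplying, n₃/n₁ = 1.7223 × 1.0435 = 1.7973, and θ_B(1→3) = arctan 1.7973 = 60.91°.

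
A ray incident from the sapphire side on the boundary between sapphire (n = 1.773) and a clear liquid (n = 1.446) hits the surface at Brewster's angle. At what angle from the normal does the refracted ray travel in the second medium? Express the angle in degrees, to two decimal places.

θ_B = arctan(n₂/n₁) = arctan(1.446/1.773) = 39.20°.
At Brewster's angle the reflected and refracted rays are perpendicular, so θ_t = 90° − θ_B = 90° − 39.20° = 50.80°.

θ_t ≈ 50.80°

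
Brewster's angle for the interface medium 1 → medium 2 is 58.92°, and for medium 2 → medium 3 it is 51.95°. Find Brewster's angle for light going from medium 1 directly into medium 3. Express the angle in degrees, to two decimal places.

n₂/n₁ = tan 58.92° = 1.6590 and n₃/n₂ = tan 51.95° = 1.2776.
So n₃/n₁ = (n₂/n₁)(n₃/n₂) = 1.6590 × 1.2776 = 2.1196.
θ_B(1→3) = arctan(2.1196) = 64.74°.

θ_B ≈ 64.74°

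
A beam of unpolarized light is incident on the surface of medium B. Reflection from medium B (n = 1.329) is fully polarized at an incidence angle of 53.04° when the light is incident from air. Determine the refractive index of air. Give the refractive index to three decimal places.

n ≈ 1.000

Brewster's law: tan θ_B = n₂/n₁ (light incident in air, refracted into medium B).
n₁ = n₂ / tan θ_B = 1.329 / tan 53.04° = 1.000.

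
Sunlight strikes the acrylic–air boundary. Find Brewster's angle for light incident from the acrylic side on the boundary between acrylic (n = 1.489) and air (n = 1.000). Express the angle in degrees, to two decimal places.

θ_B ≈ 33.88°

tan θ_B = n₂/n₁ = 1.000/1.489 = 0.6716. Taking the arctangent, θ_B = 33.88°.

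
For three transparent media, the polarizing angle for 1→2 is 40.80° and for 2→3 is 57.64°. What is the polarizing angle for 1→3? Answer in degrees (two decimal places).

θ_B ≈ 53.72°

Each Brewster angle gives a ratio: n₂/n₁ = tan 40.80° = 0.8632, n₃/n₂ = tan 57.64° = 1.5782.
Multiplying, n₃/n₁ = 0.8632 × 1.5782 = 1.3623, and θ_B(1→3) = arctan 1.3623 = 53.72°.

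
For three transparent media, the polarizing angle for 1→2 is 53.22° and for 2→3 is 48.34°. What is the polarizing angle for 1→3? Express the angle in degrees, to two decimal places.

θ_B ≈ 56.37°

n₂/n₁ = tan 53.22° = 1.3377 and n₃/n₂ = tan 48.34° = 1.1240.
So n₃/n₁ = (n₂/n₁)(n₃/n₂) = 1.3377 × 1.1240 = 1.5035.
θ_B(1→3) = arctan(1.5035) = 56.37°.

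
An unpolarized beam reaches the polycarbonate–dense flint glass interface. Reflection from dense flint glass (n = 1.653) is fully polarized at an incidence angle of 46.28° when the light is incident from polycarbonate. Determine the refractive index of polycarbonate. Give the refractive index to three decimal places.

At the Brewster angle, tan θ_B = n₂/n₁ with n₁ on the incident side (polycarbonate) and n₂ on the transmitted side (dense flint glass).
n₁ = n₂ / tan θ_B = 1.653 / tan 46.28° = 1.581.

n ≈ 1.581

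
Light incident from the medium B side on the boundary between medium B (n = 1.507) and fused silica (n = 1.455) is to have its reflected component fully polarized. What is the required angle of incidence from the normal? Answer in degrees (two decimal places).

θ_B ≈ 43.99°

Brewster's condition: tan θ_B = n₂/n₁ = 1.455/1.507 = 0.9655.
θ_B = arctan(0.9655) = 43.99°.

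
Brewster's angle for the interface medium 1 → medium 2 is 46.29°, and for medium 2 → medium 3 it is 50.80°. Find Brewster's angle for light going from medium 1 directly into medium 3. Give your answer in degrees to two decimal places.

θ_B ≈ 52.06°

tan θ_B(1→2) = n₂/n₁ = tan 46.29° = 1.0461.
tan θ_B(2→3) = n₃/n₂ = tan 50.80° = 1.2261.
Multiplying, n₃/n₁ = 1.0461 × 1.2261 = 1.2826, and θ_B(1→3) = arctan 1.2826 = 52.06°.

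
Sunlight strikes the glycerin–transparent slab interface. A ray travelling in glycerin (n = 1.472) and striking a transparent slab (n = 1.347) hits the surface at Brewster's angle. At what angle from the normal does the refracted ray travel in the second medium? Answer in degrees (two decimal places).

θ_t ≈ 47.54°

tan θ_B = n₂/n₁ = 1.347/1.472 = 0.9151, so θ_B = 42.46°.
Since θ_B + θ_t = 90° at Brewster incidence, θ_t = 90° − 42.46° = 47.54°.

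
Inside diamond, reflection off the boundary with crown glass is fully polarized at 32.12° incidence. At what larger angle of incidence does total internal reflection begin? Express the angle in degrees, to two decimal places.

tan θ_B = n₂/n₁ = tan 32.12° = 0.6278.
Total internal reflection: sin θ_c = n₂/n₁ = 0.6278.
θ_c = arcsin(0.6278) = 38.89°.

θ_c ≈ 38.89°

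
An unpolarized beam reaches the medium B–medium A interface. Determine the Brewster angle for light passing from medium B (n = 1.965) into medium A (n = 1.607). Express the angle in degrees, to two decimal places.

θ_B ≈ 39.28°

Brewster's condition: tan θ_B = n₂/n₁ = 1.607/1.965 = 0.8178. Taking the arctangent, θ_B = 39.28°.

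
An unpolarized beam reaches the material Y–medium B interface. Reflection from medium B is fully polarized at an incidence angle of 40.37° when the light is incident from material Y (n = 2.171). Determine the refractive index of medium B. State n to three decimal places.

At Brewster's angle, tan θ_B = n₂/n₁ with n₁ on the incident side (material Y) and n₂ on the transmitted side (medium B).
n₂ = n₁ tan θ_B = 2.171 × tan 40.37° = 1.846.

n ≈ 1.846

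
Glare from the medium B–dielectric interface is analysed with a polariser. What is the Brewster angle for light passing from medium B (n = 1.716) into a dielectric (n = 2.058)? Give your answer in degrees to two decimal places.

Brewster's condition: tan θ_B = n₂/n₁ = 2.058/1.716 = 1.1993. Taking the arctangent, θ_B = 50.18°.

θ_B ≈ 50.18°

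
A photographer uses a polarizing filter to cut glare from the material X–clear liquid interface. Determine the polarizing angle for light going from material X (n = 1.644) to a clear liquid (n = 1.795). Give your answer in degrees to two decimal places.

tan θ_B = n₂/n₁ = 1.795/1.644 = 1.0918. Taking the arctangent, θ_B = 47.51°.

θ_B ≈ 47.51°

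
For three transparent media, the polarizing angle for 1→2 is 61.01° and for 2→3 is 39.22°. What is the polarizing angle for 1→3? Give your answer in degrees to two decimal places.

θ_B ≈ 55.83°

tan θ_B(1→2) = n₂/n₁ = tan 61.01° = 1.8048.
tan θ_B(2→3) = n₃/n₂ = tan 39.22° = 0.8162.
n₃/n₁ = 1.4730. Then tan θ_B(1→3) = n₃/n₁, so θ_B(1→3) = arctan(1.4730) = 55.83°.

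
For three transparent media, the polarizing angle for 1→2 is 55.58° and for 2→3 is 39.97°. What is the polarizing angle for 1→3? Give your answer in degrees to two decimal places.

tan θ_B(1→2) = n₂/n₁ = tan 55.58° = 1.4594.
tan θ_B(2→3) = n₃/n₂ = tan 39.97° = 0.8382.
n₃/n₁ = 1.2233. Then tan θ_B(1→3) = n₃/n₁, so θ_B(1→3) = arctan(1.2233) = 50.73°.

θ_B ≈ 50.73°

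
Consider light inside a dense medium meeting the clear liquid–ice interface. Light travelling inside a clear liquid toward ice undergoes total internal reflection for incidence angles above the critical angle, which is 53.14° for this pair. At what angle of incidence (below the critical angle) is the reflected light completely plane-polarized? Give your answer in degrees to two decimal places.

At the critical angle sin θ_c = n₂/n₁, giving n₂/n₁ = sin 53.14° = 0.8001.
Then tan θ_B = n₂/n₁ = 0.8001, so θ_B = arctan 0.8001 = 38.66°.

θ_B ≈ 38.66°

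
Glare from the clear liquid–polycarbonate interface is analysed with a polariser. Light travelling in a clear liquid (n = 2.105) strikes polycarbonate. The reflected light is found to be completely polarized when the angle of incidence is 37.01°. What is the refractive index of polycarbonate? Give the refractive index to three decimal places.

n ≈ 1.587

Full polarization of the reflected beam means tan θ_B = n₂/n₁, where n₁ is the incident medium (a clear liquid).
n₂ = n₁ tan θ_B = 2.105 × tan 37.01° = 1.587.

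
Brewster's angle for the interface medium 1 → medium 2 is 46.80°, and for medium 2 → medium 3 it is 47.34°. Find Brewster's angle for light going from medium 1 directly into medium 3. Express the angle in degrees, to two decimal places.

θ_B ≈ 49.13°

Each Brewster angle gives a ratio: n₂/n₁ = tan 46.80° = 1.0649, n₃/n₂ = tan 47.34° = 1.0852.
So n₃/n₁ = (n₂/n₁)(n₃/n₂) = 1.0649 × 1.0852 = 1.1556.
θ_B(1→3) = arctan(1.1556) = 49.13°.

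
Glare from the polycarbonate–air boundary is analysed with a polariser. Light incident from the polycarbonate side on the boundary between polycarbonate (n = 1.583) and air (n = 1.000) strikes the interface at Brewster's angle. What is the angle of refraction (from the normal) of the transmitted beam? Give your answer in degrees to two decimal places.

First find Brewster's angle: tan θ_B = 1.000/1.583 = 0.6317, giving θ_B = 32.28°.
At Brewster's angle the reflected and refracted rays are perpendicular, so θ_t = 90° − θ_B = 90° − 32.28° = 57.72°.

θ_t ≈ 57.72°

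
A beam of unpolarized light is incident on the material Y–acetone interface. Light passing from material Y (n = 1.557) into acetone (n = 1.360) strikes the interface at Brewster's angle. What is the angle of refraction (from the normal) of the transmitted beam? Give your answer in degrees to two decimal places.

tan θ_B = n₂/n₁ = 1.360/1.557 = 0.8735, so θ_B = 41.14°.
At Brewster's angle the reflected and refracted rays are perpendicular, so θ_t = 90° − θ_B = 90° − 41.14° = 48.86°.

θ_t ≈ 48.86°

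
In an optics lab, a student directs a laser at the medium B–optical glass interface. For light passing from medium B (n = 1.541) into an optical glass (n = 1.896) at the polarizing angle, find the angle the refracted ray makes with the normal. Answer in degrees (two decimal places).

θ_t ≈ 39.10°

tan θ_B = n₂/n₁ = 1.896/1.541 = 1.2304, so θ_B = 50.90°.
The refracted ray is perpendicular to the reflected ray, so θ_t = 90° − θ_B = 39.10°.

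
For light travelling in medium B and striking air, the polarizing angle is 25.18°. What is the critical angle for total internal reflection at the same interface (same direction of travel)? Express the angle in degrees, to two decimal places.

θ_c ≈ 28.04°

From Brewster, n₂/n₁ = tan θ_B = tan 25.18° = 0.4701.
Then sin θ_c = n₂/n₁ = 0.4701, so θ_c = arcsin 0.4701 = 28.04°.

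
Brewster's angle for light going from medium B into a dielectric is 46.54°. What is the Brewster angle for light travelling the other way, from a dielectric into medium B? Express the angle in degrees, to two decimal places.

The two Brewster angles are complementary: θ_B' = 90° − θ_B = 90° − 46.54° = 43.46°.

θ_B' ≈ 43.46°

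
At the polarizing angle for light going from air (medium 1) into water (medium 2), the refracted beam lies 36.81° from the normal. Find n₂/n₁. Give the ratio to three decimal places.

n₂/n₁ ≈ 1.336

θ_B + θ_t = 90°, so θ_B = 90° − 36.81° = 53.19°.
tan θ_B = n₂/n₁, so n₂/n₁ = tan 53.19° = 1.336.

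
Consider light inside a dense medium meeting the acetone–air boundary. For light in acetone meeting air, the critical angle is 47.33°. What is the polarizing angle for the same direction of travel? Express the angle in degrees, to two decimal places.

θ_B ≈ 36.33°

sin θ_c = n₂/n₁, so n₂/n₁ = sin 47.33° = 0.7353.
Brewster: tan θ_B = n₂/n₁ = 0.7353.
θ_B = arctan(0.7353) = 36.33°.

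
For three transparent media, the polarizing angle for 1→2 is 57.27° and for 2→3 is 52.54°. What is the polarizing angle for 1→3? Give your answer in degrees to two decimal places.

θ_B ≈ 63.78°

Each Brewster angle gives a ratio: n₂/n₁ = tan 57.27° = 1.5559, n₃/n₂ = tan 52.54° = 1.3051.
Multiplying, n₃/n₁ = 1.5559 × 1.3051 = 2.0306, and θ_B(1→3) = arctan 2.0306 = 63.78°.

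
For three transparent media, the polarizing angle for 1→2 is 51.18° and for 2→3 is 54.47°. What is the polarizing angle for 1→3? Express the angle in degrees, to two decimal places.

Each Brewster angle gives a ratio: n₂/n₁ = tan 51.18° = 1.2429, n₃/n₂ = tan 54.47° = 1.4004.
So n₃/n₁ = (n₂/n₁)(n₃/n₂) = 1.2429 × 1.4004 = 1.7405.
θ_B(1→3) = arctan(1.7405) = 60.12°.

θ_B ≈ 60.12°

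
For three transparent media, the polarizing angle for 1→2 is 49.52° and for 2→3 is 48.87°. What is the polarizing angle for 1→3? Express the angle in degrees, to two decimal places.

θ_B ≈ 53.30°

n₂/n₁ = tan 49.52° = 1.1717 and n₃/n₂ = tan 48.87° = 1.1451.
So n₃/n₁ = (n₂/n₁)(n₃/n₂) = 1.1717 × 1.1451 = 1.3417.
θ_B(1→3) = arctan(1.3417) = 53.30°.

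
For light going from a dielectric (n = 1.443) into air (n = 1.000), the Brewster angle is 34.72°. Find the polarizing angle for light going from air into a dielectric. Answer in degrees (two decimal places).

θ_B' ≈ 55.28°

tan θ_B' = n₁/n₂ = 1/tan θ_B, so θ_B' = 90° − θ_B.
θ_B' = 90° − 34.72° = 55.28°.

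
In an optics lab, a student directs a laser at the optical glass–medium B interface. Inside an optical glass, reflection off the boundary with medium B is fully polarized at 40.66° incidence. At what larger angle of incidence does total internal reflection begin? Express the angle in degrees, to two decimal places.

tan θ_B = n₂/n₁ = tan 40.66° = 0.8589.
Total internal reflection: sin θ_c = n₂/n₁ = 0.8589.
θ_c = arcsin(0.8589) = 59.20°.

θ_c ≈ 59.20°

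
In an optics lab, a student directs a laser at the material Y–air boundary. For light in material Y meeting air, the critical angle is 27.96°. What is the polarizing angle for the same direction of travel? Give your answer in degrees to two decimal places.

θ_B ≈ 25.12°

At the critical angle sin θ_c = n₂/n₁, giving n₂/n₁ = sin 27.96° = 0.4689.
Then tan θ_B = n₂/n₁ = 0.4689, so θ_B = arctan 0.4689 = 25.12°.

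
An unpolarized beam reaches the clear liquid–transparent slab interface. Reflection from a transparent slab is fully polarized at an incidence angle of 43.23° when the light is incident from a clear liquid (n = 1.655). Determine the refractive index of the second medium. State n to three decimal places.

Full polarization of the reflected beam means tan θ_B = n₂/n₁, where n₁ is the incident medium (a clear liquid).
n₂ = n₁ tan θ_B = 1.655 × tan 43.23° = 1.556.

n ≈ 1.556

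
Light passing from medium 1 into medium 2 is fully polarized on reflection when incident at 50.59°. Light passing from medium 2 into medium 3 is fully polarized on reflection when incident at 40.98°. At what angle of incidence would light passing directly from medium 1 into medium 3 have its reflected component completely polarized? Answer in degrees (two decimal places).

Each Brewster angle gives a ratio: n₂/n₁ = tan 50.59° = 1.2170, n₃/n₂ = tan 40.98° = 0.8687.
So n₃/n₁ = (n₂/n₁)(n₃/n₂) = 1.2170 × 0.8687 = 1.0572.
θ_B(1→3) = arctan(1.0572) = 46.59°.

θ_B ≈ 46.59°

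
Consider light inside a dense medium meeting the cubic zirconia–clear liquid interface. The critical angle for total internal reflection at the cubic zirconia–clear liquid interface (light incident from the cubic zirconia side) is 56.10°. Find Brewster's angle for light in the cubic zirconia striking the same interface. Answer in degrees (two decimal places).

At the critical angle sin θ_c = n₂/n₁, giving n₂/n₁ = sin 56.10° = 0.8300.
Then tan θ_B = n₂/n₁ = 0.8300, so θ_B = arctan 0.8300 = 39.69°.

θ_B ≈ 39.69°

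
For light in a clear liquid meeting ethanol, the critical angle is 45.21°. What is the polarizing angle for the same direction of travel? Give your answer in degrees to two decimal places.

θ_B ≈ 35.36°

At the critical angle sin θ_c = n₂/n₁, giving n₂/n₁ = sin 45.21° = 0.7097.
Then tan θ_B = n₂/n₁ = 0.7097, so θ_B = arctan 0.7097 = 35.36°.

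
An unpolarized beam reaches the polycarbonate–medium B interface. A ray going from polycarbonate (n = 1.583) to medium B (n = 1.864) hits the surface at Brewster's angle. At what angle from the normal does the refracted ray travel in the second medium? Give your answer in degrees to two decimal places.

θ_t ≈ 40.34°

θ_B = arctan(n₂/n₁) = arctan(1.864/1.583) = 49.66°.
The refracted ray is perpendicular to the reflected ray, so θ_t = 90° − θ_B = 40.34°.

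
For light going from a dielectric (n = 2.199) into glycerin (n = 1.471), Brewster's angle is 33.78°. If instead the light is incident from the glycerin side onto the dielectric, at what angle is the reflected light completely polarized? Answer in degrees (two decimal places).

Reversing the direction swaps n₁ and n₂, so tan θ_B' = 1/tan θ_B and θ_B' = 90° − θ_B.
Hence θ_B' = 90° − 33.78° = 56.22°.

θ_B' ≈ 56.22°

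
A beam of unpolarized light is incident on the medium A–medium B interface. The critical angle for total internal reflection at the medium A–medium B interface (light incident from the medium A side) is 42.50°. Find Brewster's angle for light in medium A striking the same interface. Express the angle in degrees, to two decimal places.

n₂/n₁ = sin θ_c = sin 42.50° = 0.6756.
tan θ_B equals the same ratio, so θ_B = arctan(0.6756) = 34.04°.

θ_B ≈ 34.04°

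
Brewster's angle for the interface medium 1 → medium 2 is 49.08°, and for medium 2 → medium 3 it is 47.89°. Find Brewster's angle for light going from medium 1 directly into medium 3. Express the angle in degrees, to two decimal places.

tan θ_B(1→2) = n₂/n₁ = tan 49.08° = 1.1536.
tan θ_B(2→3) = n₃/n₂ = tan 47.89° = 1.1063.
n₃/n₁ = 1.2763. Then tan θ_B(1→3) = n₃/n₁, so θ_B(1→3) = arctan(1.2763) = 51.92°.

θ_B ≈ 51.92°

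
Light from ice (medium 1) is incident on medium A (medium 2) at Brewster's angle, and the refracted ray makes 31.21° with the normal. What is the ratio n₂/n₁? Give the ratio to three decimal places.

At Brewster incidence θ_B = 90° − θ_t = 90° − 31.21° = 58.79°.
tan θ_B = n₂/n₁, so n₂/n₁ = tan 58.79° = 1.651.

n₂/n₁ ≈ 1.651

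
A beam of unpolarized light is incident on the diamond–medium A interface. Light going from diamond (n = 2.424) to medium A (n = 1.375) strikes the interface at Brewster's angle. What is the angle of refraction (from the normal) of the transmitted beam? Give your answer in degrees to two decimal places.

θ_B = arctan(n₂/n₁) = arctan(1.375/2.424) = 29.56°.
Since θ_B + θ_t = 90° at Brewster incidence, θ_t = 90° − 29.56° = 60.44°.

θ_t ≈ 60.44°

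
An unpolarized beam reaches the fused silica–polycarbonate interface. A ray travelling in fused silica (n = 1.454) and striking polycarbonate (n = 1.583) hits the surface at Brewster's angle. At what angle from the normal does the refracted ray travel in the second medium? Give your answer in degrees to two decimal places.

tan θ_B = n₂/n₁ = 1.583/1.454 = 1.0887, so θ_B = 47.43°.
The refracted ray is perpendicular to the reflected ray, so θ_t = 90° − θ_B = 42.57°.

θ_t ≈ 42.57°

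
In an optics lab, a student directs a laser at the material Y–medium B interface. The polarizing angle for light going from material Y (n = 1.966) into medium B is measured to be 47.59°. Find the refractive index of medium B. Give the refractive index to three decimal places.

Full polarization of the reflected beam means tan θ_B = n₂/n₁, where n₁ is the incident medium (material Y).
n₂ = n₁ tan θ_B = 1.966 × tan 47.59° = 2.152.

n ≈ 2.152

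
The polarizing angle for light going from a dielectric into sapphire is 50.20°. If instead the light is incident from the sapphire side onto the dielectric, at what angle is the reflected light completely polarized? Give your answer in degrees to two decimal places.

The two Brewster angles are complementary: θ_B' = 90° − θ_B = 90° − 50.20° = 39.80°.

θ_B' ≈ 39.80°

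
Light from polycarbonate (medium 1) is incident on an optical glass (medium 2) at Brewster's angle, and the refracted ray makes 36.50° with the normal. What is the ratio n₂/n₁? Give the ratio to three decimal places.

At Brewster incidence θ_B = 90° − θ_t = 90° − 36.50° = 53.50°.
Then n₂/n₁ = tan θ_B = tan 53.50° = 1.351.

n₂/n₁ ≈ 1.351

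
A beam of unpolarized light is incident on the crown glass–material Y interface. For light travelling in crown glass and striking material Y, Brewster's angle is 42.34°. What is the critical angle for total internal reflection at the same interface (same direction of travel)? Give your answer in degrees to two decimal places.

tan θ_B = n₂/n₁ = tan 42.34° = 0.9112.
Total internal reflection: sin θ_c = n₂/n₁ = 0.9112.
θ_c = arcsin(0.9112) = 65.67°.

θ_c ≈ 65.67°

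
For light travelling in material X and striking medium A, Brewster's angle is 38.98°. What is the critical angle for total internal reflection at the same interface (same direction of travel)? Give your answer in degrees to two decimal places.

n₂/n₁ = tan 38.98° = 0.8092; the critical angle satisfies sin θ_c = n₂/n₁.
θ_c = arcsin(0.8092) = 54.02°.

θ_c ≈ 54.02°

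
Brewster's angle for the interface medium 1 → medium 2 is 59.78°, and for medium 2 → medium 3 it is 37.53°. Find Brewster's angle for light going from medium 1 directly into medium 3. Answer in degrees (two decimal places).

θ_B ≈ 52.83°

Each Brewster angle gives a ratio: n₂/n₁ = tan 59.78° = 1.7168, n₃/n₂ = tan 37.53° = 0.7682.
n₃/n₁ = 1.3188. Then tan θ_B(1→3) = n₃/n₁, so θ_B(1→3) = arctan(1.3188) = 52.83°.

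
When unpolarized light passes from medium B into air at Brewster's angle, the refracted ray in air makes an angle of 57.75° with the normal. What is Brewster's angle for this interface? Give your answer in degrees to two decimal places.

θ_B ≈ 32.25°

At Brewster's angle the reflected and refracted rays are perpendicular, so θ_B + θ_t = 90°.
θ_B = 90° − 57.75° = 32.25°.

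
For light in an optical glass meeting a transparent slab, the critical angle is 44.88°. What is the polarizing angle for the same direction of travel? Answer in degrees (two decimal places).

θ_B ≈ 35.21°

At the critical angle sin θ_c = n₂/n₁, giving n₂/n₁ = sin 44.88° = 0.7056.
Then tan θ_B = n₂/n₁ = 0.7056, so θ_B = arctan 0.7056 = 35.21°.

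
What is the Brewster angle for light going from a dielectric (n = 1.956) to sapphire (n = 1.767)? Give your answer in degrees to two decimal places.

Here n₂/n₁ = 1.767/1.956 = 0.9034, and Brewster's law gives tan θ_B = n₂/n₁.
θ_B = arctan(0.9034) = 42.09°.

θ_B ≈ 42.09°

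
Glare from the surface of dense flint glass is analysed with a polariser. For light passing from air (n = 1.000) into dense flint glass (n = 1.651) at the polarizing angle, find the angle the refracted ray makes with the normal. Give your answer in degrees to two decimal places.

θ_t ≈ 31.20°

θ_B = arctan(n₂/n₁) = arctan(1.651/1.000) = 58.80°.
Since θ_B + θ_t = 90° at Brewster incidence, θ_t = 90° − 58.80° = 31.20°.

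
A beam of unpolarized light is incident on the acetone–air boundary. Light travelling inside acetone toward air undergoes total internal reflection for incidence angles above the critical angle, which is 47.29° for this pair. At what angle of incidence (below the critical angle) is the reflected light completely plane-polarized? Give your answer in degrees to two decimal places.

θ_B ≈ 36.31°

At the critical angle sin θ_c = n₂/n₁, giving n₂/n₁ = sin 47.29° = 0.7348.
Then tan θ_B = n₂/n₁ = 0.7348, so θ_B = arctan 0.7348 = 36.31°.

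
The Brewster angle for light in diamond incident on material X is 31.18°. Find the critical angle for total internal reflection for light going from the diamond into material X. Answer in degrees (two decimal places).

θ_c ≈ 37.24°

tan θ_B = n₂/n₁ = tan 31.18° = 0.6051.
Total internal reflection: sin θ_c = n₂/n₁ = 0.6051.
θ_c = arcsin(0.6051) = 37.24°.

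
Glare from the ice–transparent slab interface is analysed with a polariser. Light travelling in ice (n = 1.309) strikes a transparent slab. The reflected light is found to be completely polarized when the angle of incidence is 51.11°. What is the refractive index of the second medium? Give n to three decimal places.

Brewster's law: tan θ_B = n₂/n₁ (light incident in ice, refracted into a transparent slab).
n₂ = n₁ tan θ_B = 1.309 × tan 51.11° = 1.623.

n ≈ 1.623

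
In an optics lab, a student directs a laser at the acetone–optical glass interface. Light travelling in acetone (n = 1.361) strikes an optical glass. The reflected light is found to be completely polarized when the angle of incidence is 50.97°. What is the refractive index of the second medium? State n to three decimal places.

n ≈ 1.679

Full polarization of the reflected beam means tan θ_B = n₂/n₁, where n₁ is the incident medium (acetone).
n₂ = n₁ tan θ_B = 1.361 × tan 50.97° = 1.679.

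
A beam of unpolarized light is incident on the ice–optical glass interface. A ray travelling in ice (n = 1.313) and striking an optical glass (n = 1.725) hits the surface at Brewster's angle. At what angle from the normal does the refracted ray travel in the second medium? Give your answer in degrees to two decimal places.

θ_t ≈ 37.28°

θ_B = arctan(n₂/n₁) = arctan(1.725/1.313) = 52.72°.
At Brewster's angle the reflected and refracted rays are perpendicular, so θ_t = 90° − θ_B = 90° − 52.72° = 37.28°.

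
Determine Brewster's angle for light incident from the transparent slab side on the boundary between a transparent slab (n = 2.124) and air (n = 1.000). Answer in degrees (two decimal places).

θ_B ≈ 25.21°

Brewster's condition: tan θ_B = n₂/n₁ = 1.000/2.124 = 0.4708. Taking the arctangent, θ_B = 25.21°.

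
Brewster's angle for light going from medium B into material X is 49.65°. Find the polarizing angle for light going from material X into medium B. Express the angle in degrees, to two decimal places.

Reversing the direction swaps n₁ and n₂, so tan θ_B' = 1/tan θ_B and θ_B' = 90° − θ_B.
Hence θ_B' = 90° − 49.65° = 40.35°.

θ_B' ≈ 40.35°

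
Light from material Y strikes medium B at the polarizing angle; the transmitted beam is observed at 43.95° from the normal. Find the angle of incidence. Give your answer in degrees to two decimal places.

θ_B ≈ 46.05°

Brewster's condition makes the reflected and refracted beams perpendicular: θ_B + θ_t = 90°.
So θ_B = 90° − θ_t = 90° − 43.95° = 46.05°.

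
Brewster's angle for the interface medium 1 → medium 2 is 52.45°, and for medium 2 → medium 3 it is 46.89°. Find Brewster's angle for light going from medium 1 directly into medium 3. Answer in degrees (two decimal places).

θ_B ≈ 54.26°

tan θ_B(1→2) = n₂/n₁ = tan 52.45° = 1.3009.
tan θ_B(2→3) = n₃/n₂ = tan 46.89° = 1.0682.
Multiplying, n₃/n₁ = 1.3009 × 1.0682 = 1.3897, and θ_B(1→3) = arctan 1.3897 = 54.26°.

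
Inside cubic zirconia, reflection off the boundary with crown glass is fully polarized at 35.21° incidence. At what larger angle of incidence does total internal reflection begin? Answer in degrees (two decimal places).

θ_c ≈ 44.88°

n₂/n₁ = tan 35.21° = 0.7057; the critical angle satisfies sin θ_c = n₂/n₁.
θ_c = arcsin(0.7057) = 44.88°.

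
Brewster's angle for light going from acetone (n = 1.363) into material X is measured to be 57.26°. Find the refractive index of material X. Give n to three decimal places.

n ≈ 2.120

Brewster's law: tan θ_B = n₂/n₁ (light incident in acetone, refracted into material X).
n₂ = n₁ tan θ_B = 1.363 × tan 57.26° = 2.120.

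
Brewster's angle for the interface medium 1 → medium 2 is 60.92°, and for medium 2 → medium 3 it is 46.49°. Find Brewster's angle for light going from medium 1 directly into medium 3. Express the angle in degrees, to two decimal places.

n₂/n₁ = tan 60.92° = 1.7981 and n₃/n₂ = tan 46.49° = 1.0534.
So n₃/n₁ = (n₂/n₁)(n₃/n₂) = 1.7981 × 1.0534 = 1.8942.
θ_B(1→3) = arctan(1.8942) = 62.17°.

θ_B ≈ 62.17°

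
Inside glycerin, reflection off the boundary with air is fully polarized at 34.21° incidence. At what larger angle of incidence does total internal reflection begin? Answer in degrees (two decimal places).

n₂/n₁ = tan 34.21° = 0.6799; the critical angle satisfies sin θ_c = n₂/n₁.
θ_c = arcsin(0.6799) = 42.83°.

θ_c ≈ 42.83°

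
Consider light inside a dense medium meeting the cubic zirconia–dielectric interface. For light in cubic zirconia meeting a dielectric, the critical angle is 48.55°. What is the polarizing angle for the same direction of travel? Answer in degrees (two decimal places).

sin θ_c = n₂/n₁, so n₂/n₁ = sin 48.55° = 0.7495.
Brewster: tan θ_B = n₂/n₁ = 0.7495.
θ_B = arctan(0.7495) = 36.85°.

θ_B ≈ 36.85°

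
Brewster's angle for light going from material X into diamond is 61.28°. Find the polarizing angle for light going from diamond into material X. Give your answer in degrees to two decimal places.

Reversing the direction swaps n₁ and n₂, so tan θ_B' = 1/tan θ_B and θ_B' = 90° − θ_B.
Hence θ_B' = 90° − 61.28° = 28.72°.

θ_B' ≈ 28.72°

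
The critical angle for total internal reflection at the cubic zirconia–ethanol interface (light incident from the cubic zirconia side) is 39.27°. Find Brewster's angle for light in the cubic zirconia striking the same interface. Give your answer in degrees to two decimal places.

θ_B ≈ 32.33°

At the critical angle sin θ_c = n₂/n₁, giving n₂/n₁ = sin 39.27° = 0.6330.
Then tan θ_B = n₂/n₁ = 0.6330, so θ_B = arctan 0.6330 = 32.33°.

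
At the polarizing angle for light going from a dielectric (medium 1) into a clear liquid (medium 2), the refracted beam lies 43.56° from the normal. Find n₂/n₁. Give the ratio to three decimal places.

n₂/n₁ ≈ 1.052

θ_B + θ_t = 90°, so θ_B = 90° − 43.56° = 46.44°.
Then n₂/n₁ = tan θ_B = tan 46.44° = 1.052.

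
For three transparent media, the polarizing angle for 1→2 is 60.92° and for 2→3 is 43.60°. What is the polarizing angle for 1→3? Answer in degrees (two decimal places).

n₂/n₁ = tan 60.92° = 1.7981 and n₃/n₂ = tan 43.60° = 0.9523.
n₃/n₁ = 1.7123. Then tan θ_B(1→3) = n₃/n₁, so θ_B(1→3) = arctan(1.7123) = 59.72°.

θ_B ≈ 59.72°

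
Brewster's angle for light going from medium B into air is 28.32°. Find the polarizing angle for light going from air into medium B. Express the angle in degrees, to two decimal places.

The two Brewster angles are complementary: θ_B' = 90° − θ_B = 90° − 28.32° = 61.68°.

θ_B' ≈ 61.68°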